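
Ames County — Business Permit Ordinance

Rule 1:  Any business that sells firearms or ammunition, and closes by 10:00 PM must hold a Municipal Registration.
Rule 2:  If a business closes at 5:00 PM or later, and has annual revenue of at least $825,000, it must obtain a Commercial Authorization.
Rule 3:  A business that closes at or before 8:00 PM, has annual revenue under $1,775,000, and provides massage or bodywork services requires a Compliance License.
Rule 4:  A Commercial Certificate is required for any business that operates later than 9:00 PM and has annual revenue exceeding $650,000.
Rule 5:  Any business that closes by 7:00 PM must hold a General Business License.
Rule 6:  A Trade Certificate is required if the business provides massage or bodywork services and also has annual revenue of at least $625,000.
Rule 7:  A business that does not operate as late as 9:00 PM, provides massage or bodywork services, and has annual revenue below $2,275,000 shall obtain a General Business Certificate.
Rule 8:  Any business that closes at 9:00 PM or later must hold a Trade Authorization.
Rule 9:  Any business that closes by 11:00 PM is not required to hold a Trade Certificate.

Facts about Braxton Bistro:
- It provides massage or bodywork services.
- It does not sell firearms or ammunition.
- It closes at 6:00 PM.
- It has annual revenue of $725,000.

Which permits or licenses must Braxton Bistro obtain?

Compliance License, General Business Certificate, General Business License

Rule 1: does not sell firearms or ammunition; closes 6:00 PM, at/before 10:00 PM → Municipal Registration not required.
Rule 2: closes 6:00 PM, after 5:00 PM; revenue $725,000 < $825,000 → Commercial Authorization not required.
Rule 3: closes 6:00 PM, at/before 8:00 PM; revenue $725,000 < $1,775,000; provides massage or bodywork services → Compliance License required.
Rule 4: closes 6:00 PM, at/before 9:00 PM; revenue $725,000 > $650,000 → Commercial Certificate not required.
Rule 5: closes 6:00 PM, at/before 7:00 PM → General Business License required.
Rule 6: provides massage or bodywork services; revenue $725,000 ≥ $625,000 → Trade Certificate required.
Rule 7: closes 6:00 PM, at/before 9:00 PM; provides massage or bodywork services; revenue $725,000 < $2,275,000 → General Business Certificate required.
Rule 8: closes 6:00 PM, at/before 9:00 PM → Trade Authorization not required.
Rule 9: closes 6:00 PM, at/before 11:00 PM → exempt from Trade Certificate.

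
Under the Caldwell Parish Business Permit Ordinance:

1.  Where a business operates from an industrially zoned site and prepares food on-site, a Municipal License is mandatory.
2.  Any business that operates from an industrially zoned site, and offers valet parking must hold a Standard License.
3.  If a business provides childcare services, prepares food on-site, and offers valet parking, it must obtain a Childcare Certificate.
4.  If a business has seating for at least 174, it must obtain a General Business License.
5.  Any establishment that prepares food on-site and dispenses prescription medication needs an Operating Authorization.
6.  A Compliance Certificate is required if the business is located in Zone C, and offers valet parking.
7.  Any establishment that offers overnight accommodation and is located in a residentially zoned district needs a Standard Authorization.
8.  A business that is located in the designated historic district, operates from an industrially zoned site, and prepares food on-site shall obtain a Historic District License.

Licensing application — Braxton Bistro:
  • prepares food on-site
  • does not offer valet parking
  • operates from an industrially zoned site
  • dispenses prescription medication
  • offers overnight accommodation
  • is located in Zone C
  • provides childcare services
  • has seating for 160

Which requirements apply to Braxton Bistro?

Municipal License, Operating Authorization

1. operates from an industrially zoned site; prepares food on-site → Municipal License required.
2. operates from an industrially zoned site; does not offer valet parking → Standard License not required.
3. provides childcare services; prepares food on-site; does not offer valet parking → Childcare Certificate not required.
4. seating 160 < 174 → General Business License not required.
5. prepares food on-site; dispenses prescription medication → Operating Authorization required.
6. is located in Zone C; does not offer valet parking → Compliance Certificate not required.
7. offers overnight accommodation; is located in Zone C (not: is located in a residentially zoned district) → Standard Authorization not required.
8. is located in Zone C (not: is located in the designated historic district); operates from an industrially zoned site; prepares food on-site → Historic District License not required.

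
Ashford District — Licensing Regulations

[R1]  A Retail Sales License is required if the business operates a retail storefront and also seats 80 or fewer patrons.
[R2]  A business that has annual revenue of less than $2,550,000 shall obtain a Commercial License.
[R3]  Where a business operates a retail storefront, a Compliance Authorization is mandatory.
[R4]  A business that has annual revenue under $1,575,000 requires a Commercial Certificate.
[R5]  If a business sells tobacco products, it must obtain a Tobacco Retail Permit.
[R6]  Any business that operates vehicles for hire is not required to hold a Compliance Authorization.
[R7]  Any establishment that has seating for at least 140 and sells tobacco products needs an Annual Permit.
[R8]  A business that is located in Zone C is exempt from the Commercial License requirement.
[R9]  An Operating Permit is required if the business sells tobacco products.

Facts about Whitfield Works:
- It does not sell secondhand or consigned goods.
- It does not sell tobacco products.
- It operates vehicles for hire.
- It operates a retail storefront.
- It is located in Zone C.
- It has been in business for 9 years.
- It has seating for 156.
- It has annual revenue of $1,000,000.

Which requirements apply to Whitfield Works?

Commercial Certificate

[R1] operates a retail storefront; seating 156 > 80 → Retail Sales License not required.
[R2] revenue $1,000,000 < $2,550,000 → Commercial License required.
[R3] operates a retail storefront → Compliance Authorization required.
[R4] revenue $1,000,000 < $1,575,000 → Commercial Certificate required.
[R5] does not sell tobacco products → Tobacco Retail Permit not required.
[R6] operates vehicles for hire → exempt from Compliance Authorization.
[R7] seating 156 ≥ 140; does not sell tobacco products → Annual Permit not required.
[R8] is located in Zone C → exempt from Commercial License.
[R9] does not sell tobacco products → Operating Permit not required.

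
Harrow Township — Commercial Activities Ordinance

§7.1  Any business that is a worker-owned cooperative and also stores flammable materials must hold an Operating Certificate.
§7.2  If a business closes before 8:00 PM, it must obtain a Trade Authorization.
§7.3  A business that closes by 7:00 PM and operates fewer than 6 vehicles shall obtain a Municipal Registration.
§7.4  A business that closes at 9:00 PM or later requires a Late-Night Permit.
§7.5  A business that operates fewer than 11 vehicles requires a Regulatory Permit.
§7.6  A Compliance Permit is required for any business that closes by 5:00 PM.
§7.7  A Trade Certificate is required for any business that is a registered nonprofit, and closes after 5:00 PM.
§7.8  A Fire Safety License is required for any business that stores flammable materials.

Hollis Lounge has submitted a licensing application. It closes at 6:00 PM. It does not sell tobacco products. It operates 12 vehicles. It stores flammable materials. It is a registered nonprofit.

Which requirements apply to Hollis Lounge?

§7.1 is a registered nonprofit (not: is a worker-owned cooperative); stores flammable materials → Operating Certificate not required.
§7.2 closes 6:00 PM, at/before 8:00 PM → Trade Authorization required.
§7.3 closes 6:00 PM, at/before 7:00 PM; vehicles 12 ≥ 6 → Municipal Registration not required.
§7.4 closes 6:00 PM, at/before 9:00 PM → Late-Night Permit not required.
§7.5 vehicles 12 ≥ 11 → Regulatory Permit not required.
§7.6 closes 6:00 PM, after 5:00 PM → Compliance Permit not required.
§7.7 is a registered nonprofit; closes 6:00 PM, after 5:00 PM → Trade Certificate required.
§7.8 stores flammable materials → Fire Safety License required.

Fire Safety License, Trade Authorization, Trade Certificate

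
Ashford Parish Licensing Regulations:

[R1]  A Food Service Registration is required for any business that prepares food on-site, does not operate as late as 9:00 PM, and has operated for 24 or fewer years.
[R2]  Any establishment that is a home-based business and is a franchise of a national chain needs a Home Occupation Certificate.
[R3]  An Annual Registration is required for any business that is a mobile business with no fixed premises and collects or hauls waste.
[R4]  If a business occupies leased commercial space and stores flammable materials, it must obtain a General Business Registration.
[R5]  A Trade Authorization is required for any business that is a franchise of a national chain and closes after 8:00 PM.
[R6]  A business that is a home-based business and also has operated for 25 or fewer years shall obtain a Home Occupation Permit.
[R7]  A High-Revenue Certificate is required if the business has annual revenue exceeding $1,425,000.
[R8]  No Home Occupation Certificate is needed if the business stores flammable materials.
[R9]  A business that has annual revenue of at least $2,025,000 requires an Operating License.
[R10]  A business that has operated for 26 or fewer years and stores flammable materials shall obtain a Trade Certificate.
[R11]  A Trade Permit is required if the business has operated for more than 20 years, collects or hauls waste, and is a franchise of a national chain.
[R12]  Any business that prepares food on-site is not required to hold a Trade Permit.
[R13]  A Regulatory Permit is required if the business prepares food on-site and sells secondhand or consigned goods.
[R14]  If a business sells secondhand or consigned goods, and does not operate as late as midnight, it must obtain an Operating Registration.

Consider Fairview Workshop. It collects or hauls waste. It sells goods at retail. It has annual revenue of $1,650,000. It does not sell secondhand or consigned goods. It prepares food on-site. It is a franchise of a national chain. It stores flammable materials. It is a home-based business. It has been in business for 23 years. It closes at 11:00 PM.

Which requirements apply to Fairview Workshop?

[R1] prepares food on-site; closes 11:00 PM, after 9:00 PM; years in business 23 ≤ 24 → Food Service Registration not required.
[R2] is a home-based business; is a franchise of a national chain → Home Occupation Certificate required.
[R3] is a home-based business (not: is a mobile business with no fixed premises); collects or hauls waste → Annual Registration not required.
[R4] is a home-based business (not: occupies leased commercial space); stores flammable materials → General Business Registration not required.
[R5] is a franchise of a national chain; closes 11:00 PM, after 8:00 PM → Trade Authorization required.
[R6] is a home-based business; years in business 23 ≤ 25 → Home Occupation Permit required.
[R7] revenue $1,650,000 > $1,425,000 → High-Revenue Certificate required.
[R8] stores flammable materials → exempt from Home Occupation Certificate.
[R9] revenue $1,650,000 < $2,025,000 → Operating License not required.
[R10] years in business 23 ≤ 26; stores flammable materials → Trade Certificate required.
[R11] years in business 23 > 20; collects or hauls waste; is a franchise of a national chain → Trade Permit required.
[R12] prepares food on-site → exempt from Trade Permit.
[R13] prepares food on-site; does not sell secondhand or consigned goods → Regulatory Permit not required.
[R14] does not sell secondhand or consigned goods; closes 11:00 PM, at/before midnight → Operating Registration not required.

High-Revenue Certificate, Home Occupation Permit, Trade Authorization, Trade Certificate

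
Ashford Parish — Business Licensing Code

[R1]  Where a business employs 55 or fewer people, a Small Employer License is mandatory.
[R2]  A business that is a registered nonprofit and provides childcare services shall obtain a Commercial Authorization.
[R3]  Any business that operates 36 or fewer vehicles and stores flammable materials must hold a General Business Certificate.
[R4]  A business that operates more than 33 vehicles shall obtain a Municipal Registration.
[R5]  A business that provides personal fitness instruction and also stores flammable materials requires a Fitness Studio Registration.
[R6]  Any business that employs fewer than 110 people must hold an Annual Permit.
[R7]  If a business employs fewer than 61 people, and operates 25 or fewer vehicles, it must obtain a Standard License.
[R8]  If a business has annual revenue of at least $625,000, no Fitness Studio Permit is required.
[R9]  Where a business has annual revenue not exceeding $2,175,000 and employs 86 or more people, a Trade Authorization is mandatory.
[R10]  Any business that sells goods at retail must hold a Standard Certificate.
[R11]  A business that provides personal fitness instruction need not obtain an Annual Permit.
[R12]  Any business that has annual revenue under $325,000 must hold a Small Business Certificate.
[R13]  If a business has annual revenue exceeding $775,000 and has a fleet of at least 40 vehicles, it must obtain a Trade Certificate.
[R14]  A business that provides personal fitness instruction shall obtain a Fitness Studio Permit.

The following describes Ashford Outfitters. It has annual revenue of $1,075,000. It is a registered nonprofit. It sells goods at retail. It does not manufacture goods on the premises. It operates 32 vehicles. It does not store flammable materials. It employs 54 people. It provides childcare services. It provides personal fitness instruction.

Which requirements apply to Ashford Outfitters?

[R1] employees 54 ≤ 55 → Small Employer License required.
[R2] is a registered nonprofit; provides childcare services → Commercial Authorization required.
[R3] vehicles 32 ≤ 36; does not store flammable materials → General Business Certificate not required.
[R4] vehicles 32 ≤ 33 → Municipal Registration not required.
[R5] provides personal fitness instruction; does not store flammable materials → Fitness Studio Registration not required.
[R6] employees 54 < 110 → Annual Permit required.
[R7] employees 54 < 61; vehicles 32 > 25 → Standard License not required.
[R8] revenue $1,075,000 ≥ $625,000 → exempt from Fitness Studio Permit.
[R9] revenue $1,075,000 ≤ $2,175,000; employees 54 < 86 → Trade Authorization not required.
[R10] sells goods at retail → Standard Certificate required.
[R11] provides personal fitness instruction → exempt from Annual Permit.
[R12] revenue $1,075,000 ≥ $325,000 → Small Business Certificate not required.
[R13] revenue $1,075,000 > $775,000; vehicles 32 < 40 → Trade Certificate not required.
[R14] provides personal fitness instruction → Fitness Studio Permit required.

Commercial Authorization, Small Employer License, Standard Certificate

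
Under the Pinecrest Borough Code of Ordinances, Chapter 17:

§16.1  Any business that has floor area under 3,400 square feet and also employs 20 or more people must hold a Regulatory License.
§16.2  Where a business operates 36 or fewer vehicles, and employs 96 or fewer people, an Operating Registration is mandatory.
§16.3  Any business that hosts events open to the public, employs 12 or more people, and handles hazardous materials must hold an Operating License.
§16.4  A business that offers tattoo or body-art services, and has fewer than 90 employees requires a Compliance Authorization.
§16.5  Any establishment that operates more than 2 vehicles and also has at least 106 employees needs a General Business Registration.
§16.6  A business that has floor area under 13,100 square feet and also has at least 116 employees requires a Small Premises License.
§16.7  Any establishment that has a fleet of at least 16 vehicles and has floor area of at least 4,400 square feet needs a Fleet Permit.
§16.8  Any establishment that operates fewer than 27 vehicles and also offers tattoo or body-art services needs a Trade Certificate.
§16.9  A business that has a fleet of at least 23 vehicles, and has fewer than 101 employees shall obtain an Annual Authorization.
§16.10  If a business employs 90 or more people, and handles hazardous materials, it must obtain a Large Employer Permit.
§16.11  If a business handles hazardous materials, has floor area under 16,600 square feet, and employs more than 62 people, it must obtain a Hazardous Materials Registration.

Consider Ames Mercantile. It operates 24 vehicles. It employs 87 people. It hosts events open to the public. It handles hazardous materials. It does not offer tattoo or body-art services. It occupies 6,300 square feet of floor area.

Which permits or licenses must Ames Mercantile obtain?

Annual Authorization, Fleet Permit, Hazardous Materials Registration, Operating License, Operating Registration

§16.1 floor area 6,300 square feet ≥ 3,400 square feet; employees 87 ≥ 20 → Regulatory License not required.
§16.2 vehicles 24 ≤ 36; employees 87 ≤ 96 → Operating Registration required.
§16.3 hosts events open to the public; employees 87 ≥ 12; handles hazardous materials → Operating License required.
§16.4 does not offer tattoo or body-art services; employees 87 < 90 → Compliance Authorization not required.
§16.5 vehicles 24 > 2; employees 87 < 106 → General Business Registration not required.
§16.6 floor area 6,300 square feet < 13,100 square feet; employees 87 < 116 → Small Premises License not required.
§16.7 vehicles 24 ≥ 16; floor area 6,300 square feet ≥ 4,400 square feet → Fleet Permit required.
§16.8 vehicles 24 < 27; does not offer tattoo or body-art services → Trade Certificate not required.
§16.9 vehicles 24 ≥ 23; employees 87 < 101 → Annual Authorization required.
§16.10 employees 87 < 90; handles hazardous materials → Large Employer Permit not required.
§16.11 handles hazardous materials; floor area 6,300 square feet < 16,600 square feet; employees 87 > 62 → Hazardous Materials Registration required.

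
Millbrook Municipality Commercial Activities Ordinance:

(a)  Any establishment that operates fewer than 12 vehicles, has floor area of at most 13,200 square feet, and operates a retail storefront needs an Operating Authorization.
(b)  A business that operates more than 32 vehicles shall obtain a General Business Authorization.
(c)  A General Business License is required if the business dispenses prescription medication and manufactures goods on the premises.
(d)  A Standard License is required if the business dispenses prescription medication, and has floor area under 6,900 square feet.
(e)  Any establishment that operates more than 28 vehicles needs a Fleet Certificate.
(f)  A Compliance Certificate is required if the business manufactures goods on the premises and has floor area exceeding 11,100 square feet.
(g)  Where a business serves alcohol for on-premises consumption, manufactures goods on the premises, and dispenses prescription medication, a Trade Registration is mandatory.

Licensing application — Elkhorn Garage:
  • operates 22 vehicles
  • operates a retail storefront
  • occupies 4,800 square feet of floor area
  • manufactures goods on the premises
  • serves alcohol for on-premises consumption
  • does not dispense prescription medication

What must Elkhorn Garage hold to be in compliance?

None

(a) vehicles 22 ≥ 12; floor area 4,800 square feet ≤ 13,200 square feet; operates a retail storefront → Operating Authorization not required.
(b) vehicles 22 ≤ 32 → General Business Authorization not required.
(c) does not dispense prescription medication; manufactures goods on the premises → General Business License not required.
(d) does not dispense prescription medication; floor area 4,800 square feet < 6,900 square feet → Standard License not required.
(e) vehicles 22 ≤ 28 → Fleet Certificate not required.
(f) manufactures goods on the premises; floor area 4,800 square feet ≤ 11,100 square feet → Compliance Certificate not required.
(g) serves alcohol for on-premises consumption; manufactures goods on the premises; does not dispense prescription medication → Trade Registration not required.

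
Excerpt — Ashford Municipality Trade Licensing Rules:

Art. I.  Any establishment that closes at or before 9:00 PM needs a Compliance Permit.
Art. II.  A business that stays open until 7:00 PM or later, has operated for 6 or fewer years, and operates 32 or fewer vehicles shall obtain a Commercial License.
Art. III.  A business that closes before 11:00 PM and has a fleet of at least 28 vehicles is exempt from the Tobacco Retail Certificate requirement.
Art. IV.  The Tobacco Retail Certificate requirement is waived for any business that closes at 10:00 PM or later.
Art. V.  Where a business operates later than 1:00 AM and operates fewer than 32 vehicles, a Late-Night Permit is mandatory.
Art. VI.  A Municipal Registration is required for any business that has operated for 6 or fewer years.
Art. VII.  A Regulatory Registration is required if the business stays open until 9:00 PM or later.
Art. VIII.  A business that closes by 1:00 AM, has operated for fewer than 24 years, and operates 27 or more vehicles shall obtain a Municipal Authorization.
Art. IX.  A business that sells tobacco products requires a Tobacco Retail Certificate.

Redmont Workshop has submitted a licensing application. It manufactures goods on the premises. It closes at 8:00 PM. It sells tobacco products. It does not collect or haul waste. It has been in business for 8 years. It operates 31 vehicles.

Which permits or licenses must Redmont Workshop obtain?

Art. I. closes 8:00 PM, at/before 9:00 PM → Compliance Permit required.
Art. II. closes 8:00 PM, after 7:00 PM; years in business 8 > 6; vehicles 31 ≤ 32 → Commercial License not required.
Art. III. closes 8:00 PM, at/before 11:00 PM; vehicles 31 ≥ 28 → exempt from Tobacco Retail Certificate.
Art. IV. closes 8:00 PM, at/before 10:00 PM → Tobacco Retail Certificate exemption does not apply.
Art. V. closes 8:00 PM, at/before 1:00 AM; vehicles 31 < 32 → Late-Night Permit not required.
Art. VI. years in business 8 > 6 → Municipal Registration not required.
Art. VII. closes 8:00 PM, at/before 9:00 PM → Regulatory Registration not required.
Art. VIII. closes 8:00 PM, at/before 1:00 AM; years in business 8 < 24; vehicles 31 ≥ 27 → Municipal Authorization required.
Art. IX. sells tobacco products → Tobacco Retail Certificate required.

Compliance Permit, Municipal Authorization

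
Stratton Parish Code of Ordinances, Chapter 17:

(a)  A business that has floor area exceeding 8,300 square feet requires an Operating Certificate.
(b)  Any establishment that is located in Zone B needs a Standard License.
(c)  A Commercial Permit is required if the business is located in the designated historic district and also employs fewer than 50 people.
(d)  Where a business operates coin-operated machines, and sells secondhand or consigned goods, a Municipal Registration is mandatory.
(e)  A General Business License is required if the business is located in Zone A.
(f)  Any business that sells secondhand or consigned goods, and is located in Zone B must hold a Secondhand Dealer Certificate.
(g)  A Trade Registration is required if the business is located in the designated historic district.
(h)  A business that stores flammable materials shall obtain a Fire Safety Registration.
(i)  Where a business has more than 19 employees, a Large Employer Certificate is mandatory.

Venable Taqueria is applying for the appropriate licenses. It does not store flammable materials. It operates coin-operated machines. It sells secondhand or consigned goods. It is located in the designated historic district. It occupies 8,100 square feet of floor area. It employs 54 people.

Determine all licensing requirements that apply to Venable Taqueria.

(a) floor area 8,100 square feet ≤ 8,300 square feet → Operating Certificate not required.
(b) is located in the designated historic district (not: is located in Zone B) → Standard License not required.
(c) is located in the designated historic district; employees 54 ≥ 50 → Commercial Permit not required.
(d) operates coin-operated machines; sells secondhand or consigned goods → Municipal Registration required.
(e) is located in the designated historic district (not: is located in Zone A) → General Business License not required.
(f) sells secondhand or consigned goods; is located in the designated historic district (not: is located in Zone B) → Secondhand Dealer Certificate not required.
(g) is located in the designated historic district → Trade Registration required.
(h) does not store flammable materials → Fire Safety Registration not required.
(i) employees 54 > 19 → Large Employer Certificate required.

Large Employer Certificate, Municipal Registration, Trade Registration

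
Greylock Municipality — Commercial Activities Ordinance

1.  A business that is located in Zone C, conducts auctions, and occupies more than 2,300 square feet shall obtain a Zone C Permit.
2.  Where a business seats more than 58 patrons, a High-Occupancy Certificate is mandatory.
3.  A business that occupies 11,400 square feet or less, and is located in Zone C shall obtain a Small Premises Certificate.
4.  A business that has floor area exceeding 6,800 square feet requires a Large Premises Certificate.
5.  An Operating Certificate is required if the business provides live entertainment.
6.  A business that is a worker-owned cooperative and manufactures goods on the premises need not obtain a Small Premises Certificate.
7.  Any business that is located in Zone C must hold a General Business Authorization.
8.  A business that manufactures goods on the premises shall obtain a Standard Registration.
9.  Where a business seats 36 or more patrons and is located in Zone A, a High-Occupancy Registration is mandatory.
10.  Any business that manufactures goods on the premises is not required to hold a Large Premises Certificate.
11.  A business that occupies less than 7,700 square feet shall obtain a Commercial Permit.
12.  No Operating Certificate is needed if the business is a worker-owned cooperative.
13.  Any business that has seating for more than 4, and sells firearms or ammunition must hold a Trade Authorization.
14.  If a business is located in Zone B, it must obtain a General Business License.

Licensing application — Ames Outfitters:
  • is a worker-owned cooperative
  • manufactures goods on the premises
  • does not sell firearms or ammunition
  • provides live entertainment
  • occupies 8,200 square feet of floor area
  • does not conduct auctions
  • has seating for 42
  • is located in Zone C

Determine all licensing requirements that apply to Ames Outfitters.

1. is located in Zone C; does not conduct auctions; floor area 8,200 square feet > 2,300 square feet → Zone C Permit not required.
2. seating 42 ≤ 58 → High-Occupancy Certificate not required.
3. floor area 8,200 square feet ≤ 11,400 square feet; is located in Zone C → Small Premises Certificate required.
4. floor area 8,200 square feet > 6,800 square feet → Large Premises Certificate required.
5. provides live entertainment → Operating Certificate required.
6. is a worker-owned cooperative; manufactures goods on the premises → exempt from Small Premises Certificate.
7. is located in Zone C → General Business Authorization required.
8. manufactures goods on the premises → Standard Registration required.
9. seating 42 ≥ 36; is located in Zone C (not: is located in Zone A) → High-Occupancy Registration not required.
10. manufactures goods on the premises → exempt from Large Premises Certificate.
11. floor area 8,200 square feet ≥ 7,700 square feet → Commercial Permit not required.
12. is a worker-owned cooperative → exempt from Operating Certificate.
13. seating 42 > 4; does not sell firearms or ammunition → Trade Authorization not required.
14. is located in Zone C (not: is located in Zone B) → General Business License not required.

General Business Authorization, Standard Registration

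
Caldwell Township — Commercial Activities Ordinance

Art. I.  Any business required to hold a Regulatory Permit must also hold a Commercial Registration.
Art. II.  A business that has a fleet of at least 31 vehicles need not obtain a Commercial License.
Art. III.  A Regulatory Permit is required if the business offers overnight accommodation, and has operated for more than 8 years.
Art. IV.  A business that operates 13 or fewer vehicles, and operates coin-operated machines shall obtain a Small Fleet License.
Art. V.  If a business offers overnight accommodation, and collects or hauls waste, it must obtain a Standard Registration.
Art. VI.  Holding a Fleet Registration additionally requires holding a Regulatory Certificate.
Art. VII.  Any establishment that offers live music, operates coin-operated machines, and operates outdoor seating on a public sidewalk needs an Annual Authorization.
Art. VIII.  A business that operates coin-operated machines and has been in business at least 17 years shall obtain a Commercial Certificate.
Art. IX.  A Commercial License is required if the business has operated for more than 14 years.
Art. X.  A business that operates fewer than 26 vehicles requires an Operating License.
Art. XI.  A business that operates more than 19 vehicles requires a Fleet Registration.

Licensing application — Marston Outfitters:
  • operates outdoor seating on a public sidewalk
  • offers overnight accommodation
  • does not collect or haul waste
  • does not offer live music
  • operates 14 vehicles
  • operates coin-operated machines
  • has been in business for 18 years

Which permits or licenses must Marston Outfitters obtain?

Art. I. Regulatory Permit is required → Commercial Registration also required.
Art. II. vehicles 14 < 31 → Commercial License exemption does not apply.
Art. III. offers overnight accommodation; years in business 18 > 8 → Regulatory Permit required.
Art. IV. vehicles 14 > 13; operates coin-operated machines → Small Fleet License not required.
Art. V. offers overnight accommodation; does not collect or haul waste → Standard Registration not required.
Art. VI. Fleet Registration is not required → no effect.
Art. VII. does not offer live music; operates coin-operated machines; operates outdoor seating on a public sidewalk → Annual Authorization not required.
Art. VIII. operates coin-operated machines; years in business 18 ≥ 17 → Commercial Certificate required.
Art. IX. years in business 18 > 14 → Commercial License required.
Art. X. vehicles 14 < 26 → Operating License required.
Art. XI. vehicles 14 ≤ 19 → Fleet Registration not required.

Commercial Certificate, Commercial License, Commercial Registration, Operating License, Regulatory Permit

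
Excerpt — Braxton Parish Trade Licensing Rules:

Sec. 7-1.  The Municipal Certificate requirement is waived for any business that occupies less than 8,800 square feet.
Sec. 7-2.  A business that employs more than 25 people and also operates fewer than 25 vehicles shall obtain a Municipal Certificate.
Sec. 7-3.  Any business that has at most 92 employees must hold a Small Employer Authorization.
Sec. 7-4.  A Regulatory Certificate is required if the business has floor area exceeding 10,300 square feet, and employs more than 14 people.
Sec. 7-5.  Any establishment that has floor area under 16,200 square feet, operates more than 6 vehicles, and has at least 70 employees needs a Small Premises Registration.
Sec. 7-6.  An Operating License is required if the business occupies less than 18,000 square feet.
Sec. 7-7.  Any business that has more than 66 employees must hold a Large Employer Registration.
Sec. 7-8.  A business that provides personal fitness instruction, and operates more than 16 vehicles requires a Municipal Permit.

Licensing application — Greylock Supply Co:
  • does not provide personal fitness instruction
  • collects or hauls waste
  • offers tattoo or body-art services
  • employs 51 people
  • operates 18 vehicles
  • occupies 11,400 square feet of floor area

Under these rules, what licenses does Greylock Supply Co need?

Municipal Certificate, Operating License, Regulatory Certificate, Small Employer Authorization

Sec. 7-1. floor area 11,400 square feet ≥ 8,800 square feet → Municipal Certificate exemption does not apply.
Sec. 7-2. employees 51 > 25; vehicles 18 < 25 → Municipal Certificate required.
Sec. 7-3. employees 51 ≤ 92 → Small Employer Authorization required.
Sec. 7-4. floor area 11,400 square feet > 10,300 square feet; employees 51 > 14 → Regulatory Certificate required.
Sec. 7-5. floor area 11,400 square feet < 16,200 square feet; vehicles 18 > 6; employees 51 < 70 → Small Premises Registration not required.
Sec. 7-6. floor area 11,400 square feet < 18,000 square feet → Operating License required.
Sec. 7-7. employees 51 ≤ 66 → Large Employer Registration not required.
Sec. 7-8. does not provide personal fitness instruction; vehicles 18 > 16 → Municipal Permit not required.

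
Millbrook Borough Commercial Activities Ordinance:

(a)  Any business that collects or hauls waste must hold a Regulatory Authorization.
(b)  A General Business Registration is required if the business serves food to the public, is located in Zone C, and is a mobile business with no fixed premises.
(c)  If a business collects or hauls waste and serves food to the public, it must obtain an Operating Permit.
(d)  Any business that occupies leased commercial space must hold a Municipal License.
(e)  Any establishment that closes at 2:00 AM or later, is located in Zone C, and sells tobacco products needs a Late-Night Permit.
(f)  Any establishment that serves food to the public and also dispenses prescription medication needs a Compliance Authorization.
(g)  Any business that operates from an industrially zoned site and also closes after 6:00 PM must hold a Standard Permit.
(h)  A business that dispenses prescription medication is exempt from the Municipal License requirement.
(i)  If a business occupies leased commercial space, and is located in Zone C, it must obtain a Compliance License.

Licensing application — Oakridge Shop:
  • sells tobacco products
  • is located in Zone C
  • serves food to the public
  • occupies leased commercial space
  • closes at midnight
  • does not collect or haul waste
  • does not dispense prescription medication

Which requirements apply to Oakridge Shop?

Compliance License, Municipal License

(a) does not collect or haul waste → Regulatory Authorization not required.
(b) serves food to the public; is located in Zone C; occupies leased commercial space (not: is a mobile business with no fixed premises) → General Business Registration not required.
(c) does not collect or haul waste; serves food to the public → Operating Permit not required.
(d) occupies leased commercial space → Municipal License required.
(e) closes midnight, at/before 2:00 AM; is located in Zone C; sells tobacco products → Late-Night Permit not required.
(f) serves food to the public; does not dispense prescription medication → Compliance Authorization not required.
(g) occupies leased commercial space (not: operates from an industrially zoned site); closes midnight, after 6:00 PM → Standard Permit not required.
(h) does not dispense prescription medication → Municipal License exemption does not apply.
(i) occupies leased commercial space; is located in Zone C → Compliance License required.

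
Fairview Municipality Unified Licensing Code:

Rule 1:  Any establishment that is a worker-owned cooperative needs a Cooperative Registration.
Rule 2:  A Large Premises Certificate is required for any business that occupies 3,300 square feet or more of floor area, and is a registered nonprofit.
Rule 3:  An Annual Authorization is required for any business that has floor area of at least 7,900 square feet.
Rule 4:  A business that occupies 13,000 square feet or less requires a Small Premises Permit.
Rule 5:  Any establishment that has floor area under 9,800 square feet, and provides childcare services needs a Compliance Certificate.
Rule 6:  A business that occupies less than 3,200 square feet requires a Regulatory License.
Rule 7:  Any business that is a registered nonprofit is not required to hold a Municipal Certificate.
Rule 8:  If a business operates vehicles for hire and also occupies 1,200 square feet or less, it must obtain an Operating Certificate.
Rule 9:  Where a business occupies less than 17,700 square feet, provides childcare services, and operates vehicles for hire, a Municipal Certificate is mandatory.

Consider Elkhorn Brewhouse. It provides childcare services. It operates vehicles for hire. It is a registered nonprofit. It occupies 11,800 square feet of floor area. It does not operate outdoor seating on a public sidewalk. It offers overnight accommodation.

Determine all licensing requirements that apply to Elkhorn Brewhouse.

Rule 1: is a registered nonprofit (not: is a worker-owned cooperative) → Cooperative Registration not required.
Rule 2: floor area 11,800 square feet ≥ 3,300 square feet; is a registered nonprofit → Large Premises Certificate required.
Rule 3: floor area 11,800 square feet ≥ 7,900 square feet → Annual Authorization required.
Rule 4: floor area 11,800 square feet ≤ 13,000 square feet → Small Premises Permit required.
Rule 5: floor area 11,800 square feet ≥ 9,800 square feet; provides childcare services → Compliance Certificate not required.
Rule 6: floor area 11,800 square feet ≥ 3,200 square feet → Regulatory License not required.
Rule 7: is a registered nonprofit → exempt from Municipal Certificate.
Rule 8: operates vehicles for hire; floor area 11,800 square feet > 1,200 square feet → Operating Certificate not required.
Rule 9: floor area 11,800 square feet < 17,700 square feet; provides childcare services; operates vehicles for hire → Municipal Certificate required.

Annual Authorization, Large Premises Certificate, Small Premises Permit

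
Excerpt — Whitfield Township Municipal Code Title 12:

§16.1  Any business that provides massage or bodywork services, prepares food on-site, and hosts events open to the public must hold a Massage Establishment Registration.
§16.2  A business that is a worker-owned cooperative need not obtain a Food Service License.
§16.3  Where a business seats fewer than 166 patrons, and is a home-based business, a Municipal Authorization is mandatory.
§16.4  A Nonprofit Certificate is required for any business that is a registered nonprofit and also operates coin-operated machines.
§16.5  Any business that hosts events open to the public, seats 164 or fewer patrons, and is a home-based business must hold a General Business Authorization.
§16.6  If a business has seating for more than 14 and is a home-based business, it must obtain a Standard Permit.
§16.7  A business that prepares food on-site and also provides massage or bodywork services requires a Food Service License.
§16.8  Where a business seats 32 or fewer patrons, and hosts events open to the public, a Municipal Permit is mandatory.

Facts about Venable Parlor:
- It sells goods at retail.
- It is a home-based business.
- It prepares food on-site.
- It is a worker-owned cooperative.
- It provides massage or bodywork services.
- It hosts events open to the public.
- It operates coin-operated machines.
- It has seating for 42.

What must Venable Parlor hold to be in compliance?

General Business Authorization, Massage Establishment Registration, Municipal Authorization, Standard Permit

§16.1 provides massage or bodywork services; prepares food on-site; hosts events open to the public → Massage Establishment Registration required.
§16.2 is a worker-owned cooperative → exempt from Food Service License.
§16.3 seating 42 < 166; is a home-based business → Municipal Authorization required.
§16.4 is a worker-owned cooperative (not: is a registered nonprofit); operates coin-operated machines → Nonprofit Certificate not required.
§16.5 hosts events open to the public; seating 42 ≤ 164; is a home-based business → General Business Authorization required.
§16.6 seating 42 > 14; is a home-based business → Standard Permit required.
§16.7 prepares food on-site; provides massage or bodywork services → Food Service License required.
§16.8 seating 42 > 32; hosts events open to the public → Municipal Permit not required.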